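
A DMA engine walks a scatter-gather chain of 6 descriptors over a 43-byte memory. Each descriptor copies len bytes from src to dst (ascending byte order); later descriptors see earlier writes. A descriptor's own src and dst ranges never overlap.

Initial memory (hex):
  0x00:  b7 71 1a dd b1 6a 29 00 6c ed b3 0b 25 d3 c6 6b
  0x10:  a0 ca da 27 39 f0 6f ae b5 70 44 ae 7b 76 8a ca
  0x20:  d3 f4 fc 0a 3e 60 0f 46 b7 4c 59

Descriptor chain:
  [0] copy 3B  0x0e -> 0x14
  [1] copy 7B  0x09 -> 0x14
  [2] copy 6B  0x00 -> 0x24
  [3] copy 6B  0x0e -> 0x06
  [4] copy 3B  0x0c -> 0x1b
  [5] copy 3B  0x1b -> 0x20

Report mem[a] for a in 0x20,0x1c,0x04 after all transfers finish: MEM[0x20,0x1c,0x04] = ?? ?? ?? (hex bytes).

  after D0: wrote 3B at 0x14 = c66ba0
  after D1: wrote 7B at 0x14 = edb30b25d3c66b
  after D2: wrote 6B at 0x24 = b7711addb16a
  after D3: wrote 6B at 0x06 = c66ba0cada27
  after D4: wrote 3B at 0x1b = 25d3c6
  after D5: wrote 3B at 0x20 = 25d3c6
query mem[0x20]=0x25, mem[0x1c]=0xd3, mem[0x04]=0xb1

MEM[0x20,0x1c,0x04] = 25 d3 b1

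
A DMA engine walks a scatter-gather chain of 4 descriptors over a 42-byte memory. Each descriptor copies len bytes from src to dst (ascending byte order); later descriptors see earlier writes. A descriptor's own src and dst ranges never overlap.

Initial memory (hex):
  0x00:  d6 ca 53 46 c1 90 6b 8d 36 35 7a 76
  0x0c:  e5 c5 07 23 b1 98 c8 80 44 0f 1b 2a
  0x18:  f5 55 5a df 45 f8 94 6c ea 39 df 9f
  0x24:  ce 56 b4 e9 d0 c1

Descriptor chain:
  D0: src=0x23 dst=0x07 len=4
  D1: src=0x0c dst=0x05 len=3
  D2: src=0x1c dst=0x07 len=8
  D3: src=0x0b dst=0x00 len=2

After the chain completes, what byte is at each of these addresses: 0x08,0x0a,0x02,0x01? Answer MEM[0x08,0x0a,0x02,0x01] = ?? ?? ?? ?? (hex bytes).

MEM[0x08,0x0a,0x02,0x01] = f8 6c 53 39

  after D0: wrote 4B at 0x07 = 9fce56b4
  after D1: wrote 3B at 0x05 = e5c507
  after D2: wrote 8B at 0x07 = 45f8946cea39df9f
  after D3: wrote 2B at 0x00 = ea39
query mem[0x08]=0xf8, mem[0x0a]=0x6c, mem[0x02]=0x53, mem[0x01]=0x39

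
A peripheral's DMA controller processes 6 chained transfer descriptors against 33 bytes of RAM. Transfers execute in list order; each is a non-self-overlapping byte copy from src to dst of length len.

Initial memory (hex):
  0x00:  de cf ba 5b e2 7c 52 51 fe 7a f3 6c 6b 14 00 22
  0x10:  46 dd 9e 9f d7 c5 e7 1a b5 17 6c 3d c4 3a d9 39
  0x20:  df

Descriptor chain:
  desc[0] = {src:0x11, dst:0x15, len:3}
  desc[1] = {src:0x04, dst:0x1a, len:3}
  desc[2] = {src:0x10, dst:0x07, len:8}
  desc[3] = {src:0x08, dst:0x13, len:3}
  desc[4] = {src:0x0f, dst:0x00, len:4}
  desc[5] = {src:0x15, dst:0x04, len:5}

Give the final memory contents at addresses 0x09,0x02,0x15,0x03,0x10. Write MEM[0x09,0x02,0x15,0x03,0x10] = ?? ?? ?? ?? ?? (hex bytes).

MEM[0x09,0x02,0x15,0x03,0x10] = 9e dd 9f 9e 46

[0] 0x11->0x15 len=3 : dd 9e 9f
[1] 0x04->0x1a len=3 : e2 7c 52
[2] 0x10->0x07 len=8 : 46 dd 9e 9f d7 dd 9e 9f
[3] 0x08->0x13 len=3 : dd 9e 9f
[4] 0x0f->0x00 len=4 : 22 46 dd 9e
[5] 0x15->0x04 len=5 : 9f 9e 9f b5 17
query mem[0x09]=0x9e, mem[0x02]=0xdd, mem[0x15]=0x9f, mem[0x03]=0x9e, mem[0x10]=0x46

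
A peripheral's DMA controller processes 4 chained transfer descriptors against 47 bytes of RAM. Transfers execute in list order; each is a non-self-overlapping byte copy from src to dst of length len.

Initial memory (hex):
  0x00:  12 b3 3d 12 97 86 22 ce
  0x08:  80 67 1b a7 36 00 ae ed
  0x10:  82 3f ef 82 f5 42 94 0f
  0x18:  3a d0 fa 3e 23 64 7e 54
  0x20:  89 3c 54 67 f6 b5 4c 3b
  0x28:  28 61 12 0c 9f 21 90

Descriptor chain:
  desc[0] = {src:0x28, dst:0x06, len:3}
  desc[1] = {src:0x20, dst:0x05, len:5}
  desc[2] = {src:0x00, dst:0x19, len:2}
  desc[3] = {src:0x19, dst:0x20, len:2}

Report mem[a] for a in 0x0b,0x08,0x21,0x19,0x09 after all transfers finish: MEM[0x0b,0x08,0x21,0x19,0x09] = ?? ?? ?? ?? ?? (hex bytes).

[0] 0x28->0x06 len=3 : 28 61 12
[1] 0x20->0x05 len=5 : 89 3c 54 67 f6
[2] 0x00->0x19 len=2 : 12 b3
[3] 0x19->0x20 len=2 : 12 b3
query mem[0x0b]=0xa7, mem[0x08]=0x67, mem[0x21]=0xb3, mem[0x19]=0x12, mem[0x09]=0xf6

MEM[0x0b,0x08,0x21,0x19,0x09] = a7 67 b3 12 f6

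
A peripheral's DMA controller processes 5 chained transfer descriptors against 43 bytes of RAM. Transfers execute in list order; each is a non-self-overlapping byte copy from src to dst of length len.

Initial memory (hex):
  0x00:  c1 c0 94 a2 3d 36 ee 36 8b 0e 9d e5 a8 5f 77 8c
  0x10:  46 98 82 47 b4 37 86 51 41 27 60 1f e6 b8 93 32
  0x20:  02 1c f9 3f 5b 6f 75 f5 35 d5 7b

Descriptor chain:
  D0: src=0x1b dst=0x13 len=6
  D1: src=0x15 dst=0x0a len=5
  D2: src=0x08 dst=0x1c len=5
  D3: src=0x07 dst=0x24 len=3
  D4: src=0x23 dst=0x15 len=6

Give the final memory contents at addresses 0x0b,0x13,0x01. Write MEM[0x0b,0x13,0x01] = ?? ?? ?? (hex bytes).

MEM[0x0b,0x13,0x01] = 93 1f c0

#0 dst[0x13+6] := {0x1f,0xe6,0xb8,0x93,0x32,0x02}
#1 dst[0x0a+5] := {0xb8,0x93,0x32,0x02,0x27}
#2 dst[0x1c+5] := {0x8b,0x0e,0xb8,0x93,0x32}
#3 dst[0x24+3] := {0x36,0x8b,0x0e}
#4 dst[0x15+6] := {0x3f,0x36,0x8b,0x0e,0xf5,0x35}
query mem[0x0b]=0x93, mem[0x13]=0x1f, mem[0x01]=0xc0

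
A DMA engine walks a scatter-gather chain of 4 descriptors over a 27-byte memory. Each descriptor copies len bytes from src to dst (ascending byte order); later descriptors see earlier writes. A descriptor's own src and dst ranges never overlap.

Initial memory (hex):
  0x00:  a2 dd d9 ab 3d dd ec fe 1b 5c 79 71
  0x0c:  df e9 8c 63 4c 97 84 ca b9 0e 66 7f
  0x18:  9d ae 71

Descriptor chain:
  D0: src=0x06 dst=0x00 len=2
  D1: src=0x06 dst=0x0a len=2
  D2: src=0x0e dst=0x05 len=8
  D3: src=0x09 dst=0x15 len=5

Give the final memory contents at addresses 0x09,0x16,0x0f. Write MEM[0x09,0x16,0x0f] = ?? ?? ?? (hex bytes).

MEM[0x09,0x16,0x0f] = 84 ca 63

  after D0: wrote 2B at 0x00 = ecfe
  after D1: wrote 2B at 0x0a = ecfe
  after D2: wrote 8B at 0x05 = 8c634c9784cab90e
  after D3: wrote 5B at 0x15 = 84cab90ee9
query mem[0x09]=0x84, mem[0x16]=0xca, mem[0x0f]=0x63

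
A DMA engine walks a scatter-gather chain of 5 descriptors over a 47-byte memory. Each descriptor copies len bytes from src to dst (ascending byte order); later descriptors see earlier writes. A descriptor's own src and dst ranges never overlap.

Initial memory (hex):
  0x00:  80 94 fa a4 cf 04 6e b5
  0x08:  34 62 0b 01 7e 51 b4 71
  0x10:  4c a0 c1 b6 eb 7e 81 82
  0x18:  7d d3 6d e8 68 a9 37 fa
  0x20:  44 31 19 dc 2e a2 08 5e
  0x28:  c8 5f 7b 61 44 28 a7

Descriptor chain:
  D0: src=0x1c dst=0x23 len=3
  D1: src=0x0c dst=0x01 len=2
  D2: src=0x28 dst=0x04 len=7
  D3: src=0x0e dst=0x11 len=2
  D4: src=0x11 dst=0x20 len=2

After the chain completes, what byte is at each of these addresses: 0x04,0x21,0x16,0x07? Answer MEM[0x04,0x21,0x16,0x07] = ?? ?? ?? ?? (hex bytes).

  after D0: wrote 3B at 0x23 = 68a937
  after D1: wrote 2B at 0x01 = 7e51
  after D2: wrote 7B at 0x04 = c85f7b614428a7
  after D3: wrote 2B at 0x11 = b471
  after D4: wrote 2B at 0x20 = b471
query mem[0x04]=0xc8, mem[0x21]=0x71, mem[0x16]=0x81, mem[0x07]=0x61

MEM[0x04,0x21,0x16,0x07] = c8 71 81 61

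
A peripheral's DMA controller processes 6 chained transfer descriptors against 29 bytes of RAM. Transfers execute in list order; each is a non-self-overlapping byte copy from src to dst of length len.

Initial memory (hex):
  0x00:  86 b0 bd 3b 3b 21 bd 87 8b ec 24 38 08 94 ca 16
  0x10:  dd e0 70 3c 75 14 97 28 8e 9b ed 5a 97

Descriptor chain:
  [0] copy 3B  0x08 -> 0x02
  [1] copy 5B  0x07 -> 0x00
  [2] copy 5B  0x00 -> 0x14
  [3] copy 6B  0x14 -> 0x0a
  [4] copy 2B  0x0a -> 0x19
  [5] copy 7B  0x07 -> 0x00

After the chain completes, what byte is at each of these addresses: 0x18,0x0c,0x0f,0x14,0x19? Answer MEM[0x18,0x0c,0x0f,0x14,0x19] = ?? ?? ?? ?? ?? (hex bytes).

  after D0: wrote 3B at 0x02 = 8bec24
  after D1: wrote 5B at 0x00 = 878bec2438
  after D2: wrote 5B at 0x14 = 878bec2438
  after D3: wrote 6B at 0x0a = 878bec24389b
  after D4: wrote 2B at 0x19 = 878b
  after D5: wrote 7B at 0x00 = 878bec878bec24
query mem[0x18]=0x38, mem[0x0c]=0xec, mem[0x0f]=0x9b, mem[0x14]=0x87, mem[0x19]=0x87

MEM[0x18,0x0c,0x0f,0x14,0x19] = 38 ec 9b 87 87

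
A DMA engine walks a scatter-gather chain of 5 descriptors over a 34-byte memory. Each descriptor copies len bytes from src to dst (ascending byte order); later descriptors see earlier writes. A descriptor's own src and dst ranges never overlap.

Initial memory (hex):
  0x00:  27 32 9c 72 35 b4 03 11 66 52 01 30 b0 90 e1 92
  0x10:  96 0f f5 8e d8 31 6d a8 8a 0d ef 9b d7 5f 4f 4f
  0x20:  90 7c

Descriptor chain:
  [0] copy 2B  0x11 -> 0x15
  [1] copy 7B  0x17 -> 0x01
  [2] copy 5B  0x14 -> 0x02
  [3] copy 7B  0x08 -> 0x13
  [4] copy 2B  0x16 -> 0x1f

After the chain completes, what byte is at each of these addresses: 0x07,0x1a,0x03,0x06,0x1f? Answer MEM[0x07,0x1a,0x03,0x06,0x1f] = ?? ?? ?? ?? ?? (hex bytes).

D0: mem[0x15..0x16] <- [0f f5]
D1: mem[0x01..0x07] <- [a8 8a 0d ef 9b d7 5f]
D2: mem[0x02..0x06] <- [d8 0f f5 a8 8a]
D3: mem[0x13..0x19] <- [66 52 01 30 b0 90 e1]
D4: mem[0x1f..0x20] <- [30 b0]
query mem[0x07]=0x5f, mem[0x1a]=0xef, mem[0x03]=0x0f, mem[0x06]=0x8a, mem[0x1f]=0x30

MEM[0x07,0x1a,0x03,0x06,0x1f] = 5f ef 0f 8a 30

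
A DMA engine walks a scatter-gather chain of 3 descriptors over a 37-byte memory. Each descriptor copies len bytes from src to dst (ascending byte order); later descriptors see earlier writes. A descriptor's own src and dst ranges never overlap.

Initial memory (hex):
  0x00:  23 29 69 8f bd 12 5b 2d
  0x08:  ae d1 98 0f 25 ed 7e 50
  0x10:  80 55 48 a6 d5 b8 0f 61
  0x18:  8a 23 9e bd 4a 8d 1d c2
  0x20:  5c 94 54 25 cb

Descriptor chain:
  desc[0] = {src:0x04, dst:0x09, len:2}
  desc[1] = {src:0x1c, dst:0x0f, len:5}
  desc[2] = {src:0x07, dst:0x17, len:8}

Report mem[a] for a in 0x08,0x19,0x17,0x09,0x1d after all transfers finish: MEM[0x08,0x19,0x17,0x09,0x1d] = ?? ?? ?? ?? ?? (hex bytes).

#0 dst[0x09+2] := {0xbd,0x12}
#1 dst[0x0f+5] := {0x4a,0x8d,0x1d,0xc2,0x5c}
#2 dst[0x17+8] := {0x2d,0xae,0xbd,0x12,0x0f,0x25,0xed,0x7e}
query mem[0x08]=0xae, mem[0x19]=0xbd, mem[0x17]=0x2d, mem[0x09]=0xbd, mem[0x1d]=0xed

MEM[0x08,0x19,0x17,0x09,0x1d] = ae bd 2d bd ed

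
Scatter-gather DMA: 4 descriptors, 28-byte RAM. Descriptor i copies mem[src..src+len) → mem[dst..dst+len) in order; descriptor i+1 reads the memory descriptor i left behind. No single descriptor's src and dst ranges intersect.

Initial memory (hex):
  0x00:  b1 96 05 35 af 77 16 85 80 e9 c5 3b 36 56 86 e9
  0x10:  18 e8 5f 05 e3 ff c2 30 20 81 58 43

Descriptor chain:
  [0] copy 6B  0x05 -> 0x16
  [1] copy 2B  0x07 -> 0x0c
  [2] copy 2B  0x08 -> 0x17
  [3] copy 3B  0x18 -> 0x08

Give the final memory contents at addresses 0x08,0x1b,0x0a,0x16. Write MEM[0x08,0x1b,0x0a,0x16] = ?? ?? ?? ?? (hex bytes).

MEM[0x08,0x1b,0x0a,0x16] = e9 c5 e9 77

[0] 0x05->0x16 len=6 : 77 16 85 80 e9 c5
[1] 0x07->0x0c len=2 : 85 80
[2] 0x08->0x17 len=2 : 80 e9
[3] 0x18->0x08 len=3 : e9 80 e9
query mem[0x08]=0xe9, mem[0x1b]=0xc5, mem[0x0a]=0xe9, mem[0x16]=0x77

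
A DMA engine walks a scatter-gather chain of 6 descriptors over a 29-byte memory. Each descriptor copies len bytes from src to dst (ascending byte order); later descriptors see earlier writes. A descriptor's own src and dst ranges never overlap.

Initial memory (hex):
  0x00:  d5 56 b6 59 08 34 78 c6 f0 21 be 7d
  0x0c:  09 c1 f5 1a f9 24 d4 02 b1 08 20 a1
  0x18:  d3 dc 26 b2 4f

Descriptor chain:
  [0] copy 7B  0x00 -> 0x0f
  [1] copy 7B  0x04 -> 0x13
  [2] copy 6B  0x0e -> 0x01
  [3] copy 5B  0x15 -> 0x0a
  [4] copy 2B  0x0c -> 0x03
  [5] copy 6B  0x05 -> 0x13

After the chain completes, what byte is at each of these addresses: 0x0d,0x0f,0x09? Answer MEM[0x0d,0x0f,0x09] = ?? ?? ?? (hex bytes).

#0 dst[0x0f+7] := {0xd5,0x56,0xb6,0x59,0x08,0x34,0x78}
#1 dst[0x13+7] := {0x08,0x34,0x78,0xc6,0xf0,0x21,0xbe}
#2 dst[0x01+6] := {0xf5,0xd5,0x56,0xb6,0x59,0x08}
#3 dst[0x0a+5] := {0x78,0xc6,0xf0,0x21,0xbe}
#4 dst[0x03+2] := {0xf0,0x21}
#5 dst[0x13+6] := {0x59,0x08,0xc6,0xf0,0x21,0x78}
query mem[0x0d]=0x21, mem[0x0f]=0xd5, mem[0x09]=0x21

MEM[0x0d,0x0f,0x09] = 21 d5 21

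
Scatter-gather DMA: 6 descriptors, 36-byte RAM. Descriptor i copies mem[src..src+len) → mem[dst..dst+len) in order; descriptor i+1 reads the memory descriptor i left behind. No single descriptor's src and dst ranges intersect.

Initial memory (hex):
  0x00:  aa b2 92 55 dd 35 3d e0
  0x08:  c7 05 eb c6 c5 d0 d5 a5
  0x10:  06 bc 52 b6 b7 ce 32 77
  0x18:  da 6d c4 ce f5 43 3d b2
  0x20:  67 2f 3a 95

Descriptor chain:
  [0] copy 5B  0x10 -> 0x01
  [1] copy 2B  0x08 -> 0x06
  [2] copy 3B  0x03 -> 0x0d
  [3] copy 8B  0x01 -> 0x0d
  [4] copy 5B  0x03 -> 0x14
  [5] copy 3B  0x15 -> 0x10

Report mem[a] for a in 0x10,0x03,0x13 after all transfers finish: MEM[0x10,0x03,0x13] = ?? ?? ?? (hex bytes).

MEM[0x10,0x03,0x13] = b6 52 05

  after D0: wrote 5B at 0x01 = 06bc52b6b7
  after D1: wrote 2B at 0x06 = c705
  after D2: wrote 3B at 0x0d = 52b6b7
  after D3: wrote 8B at 0x0d = 06bc52b6b7c705c7
  after D4: wrote 5B at 0x14 = 52b6b7c705
  after D5: wrote 3B at 0x10 = b6b7c7
query mem[0x10]=0xb6, mem[0x03]=0x52, mem[0x13]=0x05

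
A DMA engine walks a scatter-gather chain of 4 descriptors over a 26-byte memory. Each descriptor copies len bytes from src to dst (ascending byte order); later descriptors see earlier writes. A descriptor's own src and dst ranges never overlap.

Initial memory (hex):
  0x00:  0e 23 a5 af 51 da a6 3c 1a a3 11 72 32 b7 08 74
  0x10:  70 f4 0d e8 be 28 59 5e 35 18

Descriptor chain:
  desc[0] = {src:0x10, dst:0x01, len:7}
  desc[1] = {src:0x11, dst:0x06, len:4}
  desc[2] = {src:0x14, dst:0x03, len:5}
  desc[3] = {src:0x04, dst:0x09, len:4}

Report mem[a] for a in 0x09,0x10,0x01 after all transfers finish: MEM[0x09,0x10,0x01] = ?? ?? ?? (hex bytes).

MEM[0x09,0x10,0x01] = 28 70 70

[0] 0x10->0x01 len=7 : 70 f4 0d e8 be 28 59
[1] 0x11->0x06 len=4 : f4 0d e8 be
[2] 0x14->0x03 len=5 : be 28 59 5e 35
[3] 0x04->0x09 len=4 : 28 59 5e 35
query mem[0x09]=0x28, mem[0x10]=0x70, mem[0x01]=0x70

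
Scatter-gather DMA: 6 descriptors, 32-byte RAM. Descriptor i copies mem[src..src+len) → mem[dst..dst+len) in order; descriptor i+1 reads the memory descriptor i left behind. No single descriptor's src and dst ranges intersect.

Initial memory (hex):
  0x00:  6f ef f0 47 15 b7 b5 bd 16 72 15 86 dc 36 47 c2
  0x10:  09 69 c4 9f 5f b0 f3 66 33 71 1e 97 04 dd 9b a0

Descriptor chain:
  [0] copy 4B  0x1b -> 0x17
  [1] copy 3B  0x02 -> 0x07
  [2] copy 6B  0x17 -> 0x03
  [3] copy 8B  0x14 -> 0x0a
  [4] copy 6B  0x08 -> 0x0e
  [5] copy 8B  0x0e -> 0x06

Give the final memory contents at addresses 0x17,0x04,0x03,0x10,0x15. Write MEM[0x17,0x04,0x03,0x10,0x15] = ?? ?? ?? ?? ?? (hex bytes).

MEM[0x17,0x04,0x03,0x10,0x15] = 97 04 97 5f b0

  after D0: wrote 4B at 0x17 = 9704dd9b
  after D1: wrote 3B at 0x07 = f04715
  after D2: wrote 6B at 0x03 = 9704dd9b9704
  after D3: wrote 8B at 0x0a = 5fb0f39704dd9b97
  after D4: wrote 6B at 0x0e = 04155fb0f397
  after D5: wrote 8B at 0x06 = 04155fb0f3975fb0
query mem[0x17]=0x97, mem[0x04]=0x04, mem[0x03]=0x97, mem[0x10]=0x5f, mem[0x15]=0xb0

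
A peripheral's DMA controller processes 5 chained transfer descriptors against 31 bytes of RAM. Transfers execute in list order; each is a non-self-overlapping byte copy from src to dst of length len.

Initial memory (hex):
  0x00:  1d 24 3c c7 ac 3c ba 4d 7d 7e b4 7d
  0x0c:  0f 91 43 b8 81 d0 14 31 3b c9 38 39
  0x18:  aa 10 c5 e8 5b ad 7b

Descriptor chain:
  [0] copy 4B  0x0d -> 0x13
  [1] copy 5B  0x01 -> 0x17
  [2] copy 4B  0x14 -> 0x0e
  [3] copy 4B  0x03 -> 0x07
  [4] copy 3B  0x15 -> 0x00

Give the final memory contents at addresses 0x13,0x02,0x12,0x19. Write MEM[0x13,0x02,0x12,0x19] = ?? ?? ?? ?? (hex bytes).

MEM[0x13,0x02,0x12,0x19] = 91 24 14 c7

  after D0: wrote 4B at 0x13 = 9143b881
  after D1: wrote 5B at 0x17 = 243cc7ac3c
  after D2: wrote 4B at 0x0e = 43b88124
  after D3: wrote 4B at 0x07 = c7ac3cba
  after D4: wrote 3B at 0x00 = b88124
query mem[0x13]=0x91, mem[0x02]=0x24, mem[0x12]=0x14, mem[0x19]=0xc7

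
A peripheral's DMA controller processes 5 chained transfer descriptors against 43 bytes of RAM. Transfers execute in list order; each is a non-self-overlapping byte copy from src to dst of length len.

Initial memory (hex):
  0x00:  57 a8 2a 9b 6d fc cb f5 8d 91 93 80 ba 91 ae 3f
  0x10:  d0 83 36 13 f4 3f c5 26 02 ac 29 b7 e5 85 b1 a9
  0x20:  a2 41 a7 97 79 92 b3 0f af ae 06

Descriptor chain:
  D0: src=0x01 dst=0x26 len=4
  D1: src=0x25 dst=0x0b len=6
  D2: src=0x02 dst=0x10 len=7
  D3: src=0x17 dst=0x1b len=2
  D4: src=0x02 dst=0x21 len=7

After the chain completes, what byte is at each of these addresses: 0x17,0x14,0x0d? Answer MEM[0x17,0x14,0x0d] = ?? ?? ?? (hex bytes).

MEM[0x17,0x14,0x0d] = 26 cb 2a

  after D0: wrote 4B at 0x26 = a82a9b6d
  after D1: wrote 6B at 0x0b = 92a82a9b6d06
  after D2: wrote 7B at 0x10 = 2a9b6dfccbf58d
  after D3: wrote 2B at 0x1b = 2602
  after D4: wrote 7B at 0x21 = 2a9b6dfccbf58d
query mem[0x17]=0x26, mem[0x14]=0xcb, mem[0x0d]=0x2a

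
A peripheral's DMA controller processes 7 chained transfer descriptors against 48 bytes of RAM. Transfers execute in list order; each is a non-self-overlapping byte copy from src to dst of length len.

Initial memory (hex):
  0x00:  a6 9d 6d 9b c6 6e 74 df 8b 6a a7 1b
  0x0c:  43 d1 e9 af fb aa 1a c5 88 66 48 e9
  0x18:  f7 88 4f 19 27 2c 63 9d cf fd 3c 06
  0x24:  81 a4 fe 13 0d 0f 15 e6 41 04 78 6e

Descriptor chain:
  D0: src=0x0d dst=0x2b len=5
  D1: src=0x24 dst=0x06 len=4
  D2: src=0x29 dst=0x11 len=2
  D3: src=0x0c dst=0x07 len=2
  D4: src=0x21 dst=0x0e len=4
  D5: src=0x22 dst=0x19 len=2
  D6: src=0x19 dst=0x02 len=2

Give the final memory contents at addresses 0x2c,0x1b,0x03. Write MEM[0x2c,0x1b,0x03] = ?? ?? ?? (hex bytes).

D0: mem[0x2b..0x2f] <- [d1 e9 af fb aa]
D1: mem[0x06..0x09] <- [81 a4 fe 13]
D2: mem[0x11..0x12] <- [0f 15]
D3: mem[0x07..0x08] <- [43 d1]
D4: mem[0x0e..0x11] <- [fd 3c 06 81]
D5: mem[0x19..0x1a] <- [3c 06]
D6: mem[0x02..0x03] <- [3c 06]
query mem[0x2c]=0xe9, mem[0x1b]=0x19, mem[0x03]=0x06

MEM[0x2c,0x1b,0x03] = e9 19 06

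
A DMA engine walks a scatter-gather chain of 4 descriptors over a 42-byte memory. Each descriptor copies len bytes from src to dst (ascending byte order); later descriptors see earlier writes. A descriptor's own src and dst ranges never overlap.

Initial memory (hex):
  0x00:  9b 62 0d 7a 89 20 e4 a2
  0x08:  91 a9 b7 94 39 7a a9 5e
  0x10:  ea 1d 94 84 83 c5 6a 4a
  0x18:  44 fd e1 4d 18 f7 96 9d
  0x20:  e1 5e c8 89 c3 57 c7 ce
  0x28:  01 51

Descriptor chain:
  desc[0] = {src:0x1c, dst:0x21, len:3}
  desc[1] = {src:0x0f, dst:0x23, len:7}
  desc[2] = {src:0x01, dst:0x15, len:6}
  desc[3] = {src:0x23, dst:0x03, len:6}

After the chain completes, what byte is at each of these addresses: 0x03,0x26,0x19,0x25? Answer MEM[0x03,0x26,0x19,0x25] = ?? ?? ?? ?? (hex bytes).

  after D0: wrote 3B at 0x21 = 18f796
  after D1: wrote 7B at 0x23 = 5eea1d948483c5
  after D2: wrote 6B at 0x15 = 620d7a8920e4
  after D3: wrote 6B at 0x03 = 5eea1d948483
query mem[0x03]=0x5e, mem[0x26]=0x94, mem[0x19]=0x20, mem[0x25]=0x1d

MEM[0x03,0x26,0x19,0x25] = 5e 94 20 1d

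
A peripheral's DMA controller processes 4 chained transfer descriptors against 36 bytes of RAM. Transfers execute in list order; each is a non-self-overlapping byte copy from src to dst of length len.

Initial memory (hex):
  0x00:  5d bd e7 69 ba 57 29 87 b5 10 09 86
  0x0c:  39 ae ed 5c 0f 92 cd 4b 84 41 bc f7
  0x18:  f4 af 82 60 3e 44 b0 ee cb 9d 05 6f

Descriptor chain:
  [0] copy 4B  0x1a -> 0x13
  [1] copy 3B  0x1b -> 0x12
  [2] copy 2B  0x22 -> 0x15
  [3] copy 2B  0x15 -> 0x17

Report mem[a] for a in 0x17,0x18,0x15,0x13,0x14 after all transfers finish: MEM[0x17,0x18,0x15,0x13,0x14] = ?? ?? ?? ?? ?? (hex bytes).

MEM[0x17,0x18,0x15,0x13,0x14] = 05 6f 05 3e 44

#0 dst[0x13+4] := {0x82,0x60,0x3e,0x44}
#1 dst[0x12+3] := {0x60,0x3e,0x44}
#2 dst[0x15+2] := {0x05,0x6f}
#3 dst[0x17+2] := {0x05,0x6f}
query mem[0x17]=0x05, mem[0x18]=0x6f, mem[0x15]=0x05, mem[0x13]=0x3e, mem[0x14]=0x44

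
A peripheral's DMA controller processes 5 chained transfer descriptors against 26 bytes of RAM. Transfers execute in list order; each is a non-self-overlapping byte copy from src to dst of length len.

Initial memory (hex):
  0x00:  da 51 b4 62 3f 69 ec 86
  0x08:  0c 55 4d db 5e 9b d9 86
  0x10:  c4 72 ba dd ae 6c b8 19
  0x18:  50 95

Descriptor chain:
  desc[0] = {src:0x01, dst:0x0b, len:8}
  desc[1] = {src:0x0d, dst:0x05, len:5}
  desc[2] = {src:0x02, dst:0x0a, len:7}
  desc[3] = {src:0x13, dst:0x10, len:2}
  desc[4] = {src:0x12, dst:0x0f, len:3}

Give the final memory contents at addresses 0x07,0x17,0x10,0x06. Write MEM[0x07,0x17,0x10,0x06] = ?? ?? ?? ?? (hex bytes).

MEM[0x07,0x17,0x10,0x06] = 69 19 dd 3f

D0: mem[0x0b..0x12] <- [51 b4 62 3f 69 ec 86 0c]
D1: mem[0x05..0x09] <- [62 3f 69 ec 86]
D2: mem[0x0a..0x10] <- [b4 62 3f 62 3f 69 ec]
D3: mem[0x10..0x11] <- [dd ae]
D4: mem[0x0f..0x11] <- [0c dd ae]
query mem[0x07]=0x69, mem[0x17]=0x19, mem[0x10]=0xdd, mem[0x06]=0x3f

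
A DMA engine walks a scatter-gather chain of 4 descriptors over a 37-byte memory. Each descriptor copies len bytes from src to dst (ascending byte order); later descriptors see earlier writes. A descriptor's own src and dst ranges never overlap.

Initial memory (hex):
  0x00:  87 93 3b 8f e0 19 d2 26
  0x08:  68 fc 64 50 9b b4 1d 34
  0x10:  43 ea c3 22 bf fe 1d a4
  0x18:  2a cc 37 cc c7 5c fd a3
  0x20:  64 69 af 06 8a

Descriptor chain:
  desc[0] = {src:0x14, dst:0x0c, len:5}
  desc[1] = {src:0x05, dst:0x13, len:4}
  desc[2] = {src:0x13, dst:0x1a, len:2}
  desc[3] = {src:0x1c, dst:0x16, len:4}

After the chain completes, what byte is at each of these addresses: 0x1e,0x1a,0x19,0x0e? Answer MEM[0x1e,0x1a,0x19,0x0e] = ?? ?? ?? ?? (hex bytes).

MEM[0x1e,0x1a,0x19,0x0e] = fd 19 a3 1d

[0] 0x14->0x0c len=5 : bf fe 1d a4 2a
[1] 0x05->0x13 len=4 : 19 d2 26 68
[2] 0x13->0x1a len=2 : 19 d2
[3] 0x1c->0x16 len=4 : c7 5c fd a3
query mem[0x1e]=0xfd, mem[0x1a]=0x19, mem[0x19]=0xa3, mem[0x0e]=0x1d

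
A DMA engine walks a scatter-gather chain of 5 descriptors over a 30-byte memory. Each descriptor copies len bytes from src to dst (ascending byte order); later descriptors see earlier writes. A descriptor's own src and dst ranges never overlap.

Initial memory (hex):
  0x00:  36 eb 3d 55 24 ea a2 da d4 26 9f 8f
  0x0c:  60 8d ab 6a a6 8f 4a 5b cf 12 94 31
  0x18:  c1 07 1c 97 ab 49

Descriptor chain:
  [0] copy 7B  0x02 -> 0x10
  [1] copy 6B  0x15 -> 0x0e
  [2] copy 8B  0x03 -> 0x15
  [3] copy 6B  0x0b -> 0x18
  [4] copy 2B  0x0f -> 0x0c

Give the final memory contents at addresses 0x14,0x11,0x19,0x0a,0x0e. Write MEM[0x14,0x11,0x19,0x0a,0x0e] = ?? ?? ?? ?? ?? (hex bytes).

  after D0: wrote 7B at 0x10 = 3d5524eaa2dad4
  after D1: wrote 6B at 0x0e = dad431c1071c
  after D2: wrote 8B at 0x15 = 5524eaa2dad4269f
  after D3: wrote 6B at 0x18 = 8f608ddad431
  after D4: wrote 2B at 0x0c = d431
query mem[0x14]=0xa2, mem[0x11]=0xc1, mem[0x19]=0x60, mem[0x0a]=0x9f, mem[0x0e]=0xda

MEM[0x14,0x11,0x19,0x0a,0x0e] = a2 c1 60 9f da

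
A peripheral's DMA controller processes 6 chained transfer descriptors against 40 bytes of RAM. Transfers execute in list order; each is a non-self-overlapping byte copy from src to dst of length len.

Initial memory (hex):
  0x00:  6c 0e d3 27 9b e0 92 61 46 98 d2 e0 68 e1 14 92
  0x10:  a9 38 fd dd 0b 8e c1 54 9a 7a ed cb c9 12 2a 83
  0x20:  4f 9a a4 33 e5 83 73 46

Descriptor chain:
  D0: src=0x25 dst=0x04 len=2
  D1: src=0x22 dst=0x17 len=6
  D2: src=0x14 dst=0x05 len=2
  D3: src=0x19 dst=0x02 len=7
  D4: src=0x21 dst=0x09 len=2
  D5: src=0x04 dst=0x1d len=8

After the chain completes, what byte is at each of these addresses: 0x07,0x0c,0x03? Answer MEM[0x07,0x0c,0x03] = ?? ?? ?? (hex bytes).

  after D0: wrote 2B at 0x04 = 8373
  after D1: wrote 6B at 0x17 = a433e5837346
  after D2: wrote 2B at 0x05 = 0b8e
  after D3: wrote 7B at 0x02 = e5837346122a83
  after D4: wrote 2B at 0x09 = 9aa4
  after D5: wrote 8B at 0x1d = 7346122a839aa4e0
query mem[0x07]=0x2a, mem[0x0c]=0x68, mem[0x03]=0x83

MEM[0x07,0x0c,0x03] = 2a 68 83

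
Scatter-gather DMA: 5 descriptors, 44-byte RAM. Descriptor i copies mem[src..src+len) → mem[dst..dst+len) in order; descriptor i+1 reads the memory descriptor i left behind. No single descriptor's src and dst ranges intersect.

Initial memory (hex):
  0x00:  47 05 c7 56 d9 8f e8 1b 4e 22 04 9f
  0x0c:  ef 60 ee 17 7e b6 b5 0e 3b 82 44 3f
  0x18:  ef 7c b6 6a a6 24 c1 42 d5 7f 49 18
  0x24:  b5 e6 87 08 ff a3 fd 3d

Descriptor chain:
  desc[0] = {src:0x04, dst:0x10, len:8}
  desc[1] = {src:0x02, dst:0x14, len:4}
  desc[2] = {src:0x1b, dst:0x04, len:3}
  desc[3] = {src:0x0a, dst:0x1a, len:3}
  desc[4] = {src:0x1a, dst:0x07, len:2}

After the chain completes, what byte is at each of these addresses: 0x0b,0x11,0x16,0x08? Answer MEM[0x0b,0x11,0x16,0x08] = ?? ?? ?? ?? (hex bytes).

MEM[0x0b,0x11,0x16,0x08] = 9f 8f d9 9f

#0 dst[0x10+8] := {0xd9,0x8f,0xe8,0x1b,0x4e,0x22,0x04,0x9f}
#1 dst[0x14+4] := {0xc7,0x56,0xd9,0x8f}
#2 dst[0x04+3] := {0x6a,0xa6,0x24}
#3 dst[0x1a+3] := {0x04,0x9f,0xef}
#4 dst[0x07+2] := {0x04,0x9f}
query mem[0x0b]=0x9f, mem[0x11]=0x8f, mem[0x16]=0xd9, mem[0x08]=0x9f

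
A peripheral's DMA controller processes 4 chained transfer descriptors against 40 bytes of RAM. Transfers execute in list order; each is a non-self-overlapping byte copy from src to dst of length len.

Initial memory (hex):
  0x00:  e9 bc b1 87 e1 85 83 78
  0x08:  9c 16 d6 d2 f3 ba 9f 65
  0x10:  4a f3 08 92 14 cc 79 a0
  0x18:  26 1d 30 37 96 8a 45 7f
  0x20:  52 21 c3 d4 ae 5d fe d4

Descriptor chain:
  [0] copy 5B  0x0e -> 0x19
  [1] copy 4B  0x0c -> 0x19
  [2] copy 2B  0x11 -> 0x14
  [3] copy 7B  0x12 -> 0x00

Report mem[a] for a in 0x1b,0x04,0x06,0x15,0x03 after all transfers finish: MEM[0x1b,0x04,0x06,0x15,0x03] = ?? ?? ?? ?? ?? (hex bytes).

MEM[0x1b,0x04,0x06,0x15,0x03] = 9f 79 26 08 08

D0: mem[0x19..0x1d] <- [9f 65 4a f3 08]
D1: mem[0x19..0x1c] <- [f3 ba 9f 65]
D2: mem[0x14..0x15] <- [f3 08]
D3: mem[0x00..0x06] <- [08 92 f3 08 79 a0 26]
query mem[0x1b]=0x9f, mem[0x04]=0x79, mem[0x06]=0x26, mem[0x15]=0x08, mem[0x03]=0x08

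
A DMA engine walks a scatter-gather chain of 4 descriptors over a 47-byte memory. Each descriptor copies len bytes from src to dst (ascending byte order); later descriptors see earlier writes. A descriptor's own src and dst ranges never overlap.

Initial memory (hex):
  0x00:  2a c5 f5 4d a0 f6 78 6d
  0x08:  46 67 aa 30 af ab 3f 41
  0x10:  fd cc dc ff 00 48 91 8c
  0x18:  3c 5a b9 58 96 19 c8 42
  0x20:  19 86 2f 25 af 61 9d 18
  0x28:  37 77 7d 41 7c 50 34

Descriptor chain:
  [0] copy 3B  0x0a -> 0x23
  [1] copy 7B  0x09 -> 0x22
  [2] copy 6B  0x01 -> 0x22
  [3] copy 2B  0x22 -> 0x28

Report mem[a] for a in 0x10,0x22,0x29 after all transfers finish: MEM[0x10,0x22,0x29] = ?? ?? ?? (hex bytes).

MEM[0x10,0x22,0x29] = fd c5 f5

D0: mem[0x23..0x25] <- [aa 30 af]
D1: mem[0x22..0x28] <- [67 aa 30 af ab 3f 41]
D2: mem[0x22..0x27] <- [c5 f5 4d a0 f6 78]
D3: mem[0x28..0x29] <- [c5 f5]
query mem[0x10]=0xfd, mem[0x22]=0xc5, mem[0x29]=0xf5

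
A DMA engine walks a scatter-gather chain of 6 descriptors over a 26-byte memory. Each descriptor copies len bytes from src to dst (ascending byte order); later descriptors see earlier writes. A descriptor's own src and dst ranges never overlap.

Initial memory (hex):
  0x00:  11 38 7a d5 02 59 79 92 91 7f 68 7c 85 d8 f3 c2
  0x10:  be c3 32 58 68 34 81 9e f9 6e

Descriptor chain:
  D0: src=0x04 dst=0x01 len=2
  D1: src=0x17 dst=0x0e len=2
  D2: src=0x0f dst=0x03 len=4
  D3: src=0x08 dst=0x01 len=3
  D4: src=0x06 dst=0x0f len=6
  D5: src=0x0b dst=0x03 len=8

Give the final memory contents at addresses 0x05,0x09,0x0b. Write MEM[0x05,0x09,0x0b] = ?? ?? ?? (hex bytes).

MEM[0x05,0x09,0x0b] = d8 91 7c

#0 dst[0x01+2] := {0x02,0x59}
#1 dst[0x0e+2] := {0x9e,0xf9}
#2 dst[0x03+4] := {0xf9,0xbe,0xc3,0x32}
#3 dst[0x01+3] := {0x91,0x7f,0x68}
#4 dst[0x0f+6] := {0x32,0x92,0x91,0x7f,0x68,0x7c}
#5 dst[0x03+8] := {0x7c,0x85,0xd8,0x9e,0x32,0x92,0x91,0x7f}
query mem[0x05]=0xd8, mem[0x09]=0x91, mem[0x0b]=0x7c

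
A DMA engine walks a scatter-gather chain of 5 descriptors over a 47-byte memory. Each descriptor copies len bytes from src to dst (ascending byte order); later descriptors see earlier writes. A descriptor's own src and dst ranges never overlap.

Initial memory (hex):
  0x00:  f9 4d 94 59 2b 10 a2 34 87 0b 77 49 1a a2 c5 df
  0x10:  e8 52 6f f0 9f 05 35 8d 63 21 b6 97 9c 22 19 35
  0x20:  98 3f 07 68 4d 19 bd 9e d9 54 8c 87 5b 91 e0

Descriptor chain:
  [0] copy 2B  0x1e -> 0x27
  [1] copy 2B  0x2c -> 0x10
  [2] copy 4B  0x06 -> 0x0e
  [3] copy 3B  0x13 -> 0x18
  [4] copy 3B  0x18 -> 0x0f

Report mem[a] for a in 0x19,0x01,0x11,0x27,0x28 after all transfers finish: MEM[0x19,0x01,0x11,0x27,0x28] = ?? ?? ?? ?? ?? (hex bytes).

D0: mem[0x27..0x28] <- [19 35]
D1: mem[0x10..0x11] <- [5b 91]
D2: mem[0x0e..0x11] <- [a2 34 87 0b]
D3: mem[0x18..0x1a] <- [f0 9f 05]
D4: mem[0x0f..0x11] <- [f0 9f 05]
query mem[0x19]=0x9f, mem[0x01]=0x4d, mem[0x11]=0x05, mem[0x27]=0x19, mem[0x28]=0x35

MEM[0x19,0x01,0x11,0x27,0x28] = 9f 4d 05 19 35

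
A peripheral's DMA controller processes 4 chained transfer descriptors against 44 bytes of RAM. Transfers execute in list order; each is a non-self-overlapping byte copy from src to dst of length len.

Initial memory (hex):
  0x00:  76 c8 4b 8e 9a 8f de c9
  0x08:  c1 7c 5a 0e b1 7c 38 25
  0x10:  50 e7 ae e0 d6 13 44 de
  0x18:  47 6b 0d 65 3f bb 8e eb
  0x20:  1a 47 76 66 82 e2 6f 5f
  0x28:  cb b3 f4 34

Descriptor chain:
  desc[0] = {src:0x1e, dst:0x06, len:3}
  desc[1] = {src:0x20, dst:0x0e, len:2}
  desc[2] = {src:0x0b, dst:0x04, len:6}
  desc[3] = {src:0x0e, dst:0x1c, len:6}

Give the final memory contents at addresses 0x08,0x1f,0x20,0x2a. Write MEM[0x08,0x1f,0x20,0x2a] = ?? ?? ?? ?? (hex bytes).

MEM[0x08,0x1f,0x20,0x2a] = 47 e7 ae f4

[0] 0x1e->0x06 len=3 : 8e eb 1a
[1] 0x20->0x0e len=2 : 1a 47
[2] 0x0b->0x04 len=6 : 0e b1 7c 1a 47 50
[3] 0x0e->0x1c len=6 : 1a 47 50 e7 ae e0
query mem[0x08]=0x47, mem[0x1f]=0xe7, mem[0x20]=0xae, mem[0x2a]=0xf4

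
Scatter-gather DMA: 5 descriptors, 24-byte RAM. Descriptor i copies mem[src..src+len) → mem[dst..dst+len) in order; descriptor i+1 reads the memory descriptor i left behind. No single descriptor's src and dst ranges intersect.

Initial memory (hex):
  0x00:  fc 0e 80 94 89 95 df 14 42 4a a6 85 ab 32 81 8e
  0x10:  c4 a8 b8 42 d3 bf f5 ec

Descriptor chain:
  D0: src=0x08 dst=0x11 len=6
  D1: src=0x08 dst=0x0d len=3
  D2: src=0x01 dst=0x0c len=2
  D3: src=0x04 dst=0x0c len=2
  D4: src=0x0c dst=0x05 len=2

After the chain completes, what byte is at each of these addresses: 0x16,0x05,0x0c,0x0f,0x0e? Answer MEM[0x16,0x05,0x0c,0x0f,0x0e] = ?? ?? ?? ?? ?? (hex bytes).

D0: mem[0x11..0x16] <- [42 4a a6 85 ab 32]
D1: mem[0x0d..0x0f] <- [42 4a a6]
D2: mem[0x0c..0x0d] <- [0e 80]
D3: mem[0x0c..0x0d] <- [89 95]
D4: mem[0x05..0x06] <- [89 95]
query mem[0x16]=0x32, mem[0x05]=0x89, mem[0x0c]=0x89, mem[0x0f]=0xa6, mem[0x0e]=0x4a

MEM[0x16,0x05,0x0c,0x0f,0x0e] = 32 89 89 a6 4a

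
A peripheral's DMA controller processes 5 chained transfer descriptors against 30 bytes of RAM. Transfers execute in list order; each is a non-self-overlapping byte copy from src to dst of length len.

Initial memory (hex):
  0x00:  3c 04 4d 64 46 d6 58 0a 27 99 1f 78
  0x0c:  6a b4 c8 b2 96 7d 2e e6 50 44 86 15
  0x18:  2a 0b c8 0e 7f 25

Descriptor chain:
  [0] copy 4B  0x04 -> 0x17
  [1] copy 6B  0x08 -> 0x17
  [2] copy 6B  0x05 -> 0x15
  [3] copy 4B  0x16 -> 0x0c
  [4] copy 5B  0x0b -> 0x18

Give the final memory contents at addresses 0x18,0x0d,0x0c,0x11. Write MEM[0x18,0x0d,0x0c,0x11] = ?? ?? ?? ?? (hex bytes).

[0] 0x04->0x17 len=4 : 46 d6 58 0a
[1] 0x08->0x17 len=6 : 27 99 1f 78 6a b4
[2] 0x05->0x15 len=6 : d6 58 0a 27 99 1f
[3] 0x16->0x0c len=4 : 58 0a 27 99
[4] 0x0b->0x18 len=5 : 78 58 0a 27 99
query mem[0x18]=0x78, mem[0x0d]=0x0a, mem[0x0c]=0x58, mem[0x11]=0x7d

MEM[0x18,0x0d,0x0c,0x11] = 78 0a 58 7d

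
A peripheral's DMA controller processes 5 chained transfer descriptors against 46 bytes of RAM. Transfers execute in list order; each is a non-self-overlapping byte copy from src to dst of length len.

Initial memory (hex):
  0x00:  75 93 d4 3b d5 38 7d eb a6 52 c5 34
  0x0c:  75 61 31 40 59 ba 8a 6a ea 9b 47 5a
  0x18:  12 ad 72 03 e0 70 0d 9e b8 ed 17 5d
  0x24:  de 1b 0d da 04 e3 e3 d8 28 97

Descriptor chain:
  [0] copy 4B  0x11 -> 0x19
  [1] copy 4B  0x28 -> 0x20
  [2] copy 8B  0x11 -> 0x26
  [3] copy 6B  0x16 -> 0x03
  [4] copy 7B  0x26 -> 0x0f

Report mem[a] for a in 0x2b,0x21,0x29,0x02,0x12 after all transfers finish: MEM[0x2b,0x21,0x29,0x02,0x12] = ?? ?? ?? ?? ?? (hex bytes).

[0] 0x11->0x19 len=4 : ba 8a 6a ea
[1] 0x28->0x20 len=4 : 04 e3 e3 d8
[2] 0x11->0x26 len=8 : ba 8a 6a ea 9b 47 5a 12
[3] 0x16->0x03 len=6 : 47 5a 12 ba 8a 6a
[4] 0x26->0x0f len=7 : ba 8a 6a ea 9b 47 5a
query mem[0x2b]=0x47, mem[0x21]=0xe3, mem[0x29]=0xea, mem[0x02]=0xd4, mem[0x12]=0xea

MEM[0x2b,0x21,0x29,0x02,0x12] = 47 e3 ea d4 ea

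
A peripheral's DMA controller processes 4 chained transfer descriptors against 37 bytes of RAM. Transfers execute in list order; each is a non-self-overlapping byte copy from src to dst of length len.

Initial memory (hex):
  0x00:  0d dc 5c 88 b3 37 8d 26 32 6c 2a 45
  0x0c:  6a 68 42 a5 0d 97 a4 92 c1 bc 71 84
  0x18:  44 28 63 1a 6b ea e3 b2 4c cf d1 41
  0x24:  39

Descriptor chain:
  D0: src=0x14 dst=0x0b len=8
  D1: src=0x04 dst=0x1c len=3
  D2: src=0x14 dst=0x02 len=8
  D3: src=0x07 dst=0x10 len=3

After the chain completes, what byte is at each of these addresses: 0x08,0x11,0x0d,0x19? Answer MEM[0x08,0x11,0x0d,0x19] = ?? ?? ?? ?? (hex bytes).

  after D0: wrote 8B at 0x0b = c1bc71844428631a
  after D1: wrote 3B at 0x1c = b3378d
  after D2: wrote 8B at 0x02 = c1bc71844428631a
  after D3: wrote 3B at 0x10 = 28631a
query mem[0x08]=0x63, mem[0x11]=0x63, mem[0x0d]=0x71, mem[0x19]=0x28

MEM[0x08,0x11,0x0d,0x19] = 63 63 71 28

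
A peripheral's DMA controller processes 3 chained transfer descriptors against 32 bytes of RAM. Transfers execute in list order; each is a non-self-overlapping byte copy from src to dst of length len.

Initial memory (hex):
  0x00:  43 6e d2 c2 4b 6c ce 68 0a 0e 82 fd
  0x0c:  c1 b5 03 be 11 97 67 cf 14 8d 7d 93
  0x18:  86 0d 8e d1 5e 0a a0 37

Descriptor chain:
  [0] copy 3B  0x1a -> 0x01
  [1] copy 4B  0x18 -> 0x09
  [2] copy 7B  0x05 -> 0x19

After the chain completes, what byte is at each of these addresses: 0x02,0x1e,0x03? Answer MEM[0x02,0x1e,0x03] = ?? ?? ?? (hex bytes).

MEM[0x02,0x1e,0x03] = d1 0d 5e

D0: mem[0x01..0x03] <- [8e d1 5e]
D1: mem[0x09..0x0c] <- [86 0d 8e d1]
D2: mem[0x19..0x1f] <- [6c ce 68 0a 86 0d 8e]
query mem[0x02]=0xd1, mem[0x1e]=0x0d, mem[0x03]=0x5e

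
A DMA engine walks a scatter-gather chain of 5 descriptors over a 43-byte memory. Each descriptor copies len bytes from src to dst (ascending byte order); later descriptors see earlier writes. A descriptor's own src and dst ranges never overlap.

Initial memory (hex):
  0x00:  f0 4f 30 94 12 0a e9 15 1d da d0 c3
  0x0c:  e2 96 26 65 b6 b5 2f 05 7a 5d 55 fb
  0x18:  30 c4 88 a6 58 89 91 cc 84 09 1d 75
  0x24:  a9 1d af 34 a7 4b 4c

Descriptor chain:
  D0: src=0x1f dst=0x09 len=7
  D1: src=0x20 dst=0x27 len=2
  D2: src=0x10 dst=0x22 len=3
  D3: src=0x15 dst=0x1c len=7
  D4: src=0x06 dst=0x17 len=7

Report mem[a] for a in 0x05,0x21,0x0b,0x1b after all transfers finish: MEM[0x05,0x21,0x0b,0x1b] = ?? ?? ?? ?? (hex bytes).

MEM[0x05,0x21,0x0b,0x1b] = 0a 88 09 84

D0: mem[0x09..0x0f] <- [cc 84 09 1d 75 a9 1d]
D1: mem[0x27..0x28] <- [84 09]
D2: mem[0x22..0x24] <- [b6 b5 2f]
D3: mem[0x1c..0x22] <- [5d 55 fb 30 c4 88 a6]
D4: mem[0x17..0x1d] <- [e9 15 1d cc 84 09 1d]
query mem[0x05]=0x0a, mem[0x21]=0x88, mem[0x0b]=0x09, mem[0x1b]=0x84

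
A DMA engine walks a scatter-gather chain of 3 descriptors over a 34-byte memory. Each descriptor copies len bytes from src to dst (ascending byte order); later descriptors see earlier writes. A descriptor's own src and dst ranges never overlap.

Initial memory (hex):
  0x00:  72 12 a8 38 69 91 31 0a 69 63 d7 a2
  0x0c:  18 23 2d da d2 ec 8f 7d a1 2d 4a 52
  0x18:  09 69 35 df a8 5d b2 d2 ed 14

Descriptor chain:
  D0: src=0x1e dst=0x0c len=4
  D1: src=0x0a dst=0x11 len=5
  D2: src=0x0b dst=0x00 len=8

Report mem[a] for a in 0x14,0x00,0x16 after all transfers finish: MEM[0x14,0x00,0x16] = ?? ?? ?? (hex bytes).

D0: mem[0x0c..0x0f] <- [b2 d2 ed 14]
D1: mem[0x11..0x15] <- [d7 a2 b2 d2 ed]
D2: mem[0x00..0x07] <- [a2 b2 d2 ed 14 d2 d7 a2]
query mem[0x14]=0xd2, mem[0x00]=0xa2, mem[0x16]=0x4a

MEM[0x14,0x00,0x16] = d2 a2 4a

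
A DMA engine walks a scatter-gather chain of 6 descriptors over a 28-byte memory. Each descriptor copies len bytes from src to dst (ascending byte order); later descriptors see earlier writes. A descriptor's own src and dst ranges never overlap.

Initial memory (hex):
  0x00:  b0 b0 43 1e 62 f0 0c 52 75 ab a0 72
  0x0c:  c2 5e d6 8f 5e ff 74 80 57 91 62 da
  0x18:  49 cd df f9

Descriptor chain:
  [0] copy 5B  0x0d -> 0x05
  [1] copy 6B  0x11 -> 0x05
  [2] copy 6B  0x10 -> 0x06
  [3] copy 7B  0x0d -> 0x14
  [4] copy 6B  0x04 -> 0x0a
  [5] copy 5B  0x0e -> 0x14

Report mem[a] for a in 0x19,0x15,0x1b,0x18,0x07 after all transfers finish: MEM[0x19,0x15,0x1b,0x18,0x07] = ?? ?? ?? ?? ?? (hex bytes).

  after D0: wrote 5B at 0x05 = 5ed68f5eff
  after D1: wrote 6B at 0x05 = ff7480579162
  after D2: wrote 6B at 0x06 = 5eff74805791
  after D3: wrote 7B at 0x14 = 5ed68f5eff7480
  after D4: wrote 6B at 0x0a = 62ff5eff7480
  after D5: wrote 5B at 0x14 = 74805eff74
query mem[0x19]=0x74, mem[0x15]=0x80, mem[0x1b]=0xf9, mem[0x18]=0x74, mem[0x07]=0xff

MEM[0x19,0x15,0x1b,0x18,0x07] = 74 80 f9 74 ff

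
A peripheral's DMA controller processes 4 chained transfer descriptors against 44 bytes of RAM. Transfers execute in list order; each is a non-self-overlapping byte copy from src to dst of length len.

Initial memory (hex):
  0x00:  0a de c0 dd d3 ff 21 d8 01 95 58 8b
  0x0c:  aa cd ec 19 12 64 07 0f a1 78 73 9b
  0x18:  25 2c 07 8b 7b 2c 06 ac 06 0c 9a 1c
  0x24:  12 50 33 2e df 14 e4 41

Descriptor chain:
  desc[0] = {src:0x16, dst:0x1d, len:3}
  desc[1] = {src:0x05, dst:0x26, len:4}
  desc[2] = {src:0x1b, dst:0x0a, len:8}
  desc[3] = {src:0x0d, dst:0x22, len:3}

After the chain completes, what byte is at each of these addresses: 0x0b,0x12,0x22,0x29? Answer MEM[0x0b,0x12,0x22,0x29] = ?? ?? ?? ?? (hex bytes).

#0 dst[0x1d+3] := {0x73,0x9b,0x25}
#1 dst[0x26+4] := {0xff,0x21,0xd8,0x01}
#2 dst[0x0a+8] := {0x8b,0x7b,0x73,0x9b,0x25,0x06,0x0c,0x9a}
#3 dst[0x22+3] := {0x9b,0x25,0x06}
query mem[0x0b]=0x7b, mem[0x12]=0x07, mem[0x22]=0x9b, mem[0x29]=0x01

MEM[0x0b,0x12,0x22,0x29] = 7b 07 9b 01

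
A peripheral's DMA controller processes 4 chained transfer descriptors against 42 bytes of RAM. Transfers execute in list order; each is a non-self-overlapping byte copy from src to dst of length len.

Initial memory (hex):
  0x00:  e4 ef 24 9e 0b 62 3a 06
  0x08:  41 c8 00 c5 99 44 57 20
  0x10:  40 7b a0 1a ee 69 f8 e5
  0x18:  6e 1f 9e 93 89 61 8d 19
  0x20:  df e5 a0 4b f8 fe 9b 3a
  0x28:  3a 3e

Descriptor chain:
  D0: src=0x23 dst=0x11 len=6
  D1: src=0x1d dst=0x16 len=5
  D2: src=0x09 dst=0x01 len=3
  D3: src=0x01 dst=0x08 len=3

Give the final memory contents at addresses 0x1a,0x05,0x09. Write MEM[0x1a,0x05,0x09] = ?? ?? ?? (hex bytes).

[0] 0x23->0x11 len=6 : 4b f8 fe 9b 3a 3a
[1] 0x1d->0x16 len=5 : 61 8d 19 df e5
[2] 0x09->0x01 len=3 : c8 00 c5
[3] 0x01->0x08 len=3 : c8 00 c5
query mem[0x1a]=0xe5, mem[0x05]=0x62, mem[0x09]=0x00

MEM[0x1a,0x05,0x09] = e5 62 00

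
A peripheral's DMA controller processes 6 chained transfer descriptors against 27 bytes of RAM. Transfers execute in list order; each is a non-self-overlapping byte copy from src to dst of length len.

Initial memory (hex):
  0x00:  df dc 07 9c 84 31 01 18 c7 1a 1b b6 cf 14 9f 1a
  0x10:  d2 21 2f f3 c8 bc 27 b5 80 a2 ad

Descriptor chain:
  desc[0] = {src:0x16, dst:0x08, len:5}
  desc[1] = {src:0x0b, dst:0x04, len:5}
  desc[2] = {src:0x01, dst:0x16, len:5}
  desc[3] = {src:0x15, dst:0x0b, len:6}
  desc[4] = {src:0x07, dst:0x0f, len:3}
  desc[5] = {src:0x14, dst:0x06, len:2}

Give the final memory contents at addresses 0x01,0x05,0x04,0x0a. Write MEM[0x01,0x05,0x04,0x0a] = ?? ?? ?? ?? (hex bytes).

MEM[0x01,0x05,0x04,0x0a] = dc ad a2 80

  after D0: wrote 5B at 0x08 = 27b580a2ad
  after D1: wrote 5B at 0x04 = a2ad149f1a
  after D2: wrote 5B at 0x16 = dc079ca2ad
  after D3: wrote 6B at 0x0b = bcdc079ca2ad
  after D4: wrote 3B at 0x0f = 9f1ab5
  after D5: wrote 2B at 0x06 = c8bc
query mem[0x01]=0xdc, mem[0x05]=0xad, mem[0x04]=0xa2, mem[0x0a]=0x80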